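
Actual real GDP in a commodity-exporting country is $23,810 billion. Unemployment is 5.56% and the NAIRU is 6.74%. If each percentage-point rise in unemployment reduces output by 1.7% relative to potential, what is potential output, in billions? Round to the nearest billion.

Unemployment gap = 5.56 - 6.74 = -1.18 points, so output gap = -1.7 × (-1.18) = 2.006%.
Since Y = Y* × (1 + gap/100), Y* = 23810/1.02006 ≈ 23342 billion.

$23,342 billion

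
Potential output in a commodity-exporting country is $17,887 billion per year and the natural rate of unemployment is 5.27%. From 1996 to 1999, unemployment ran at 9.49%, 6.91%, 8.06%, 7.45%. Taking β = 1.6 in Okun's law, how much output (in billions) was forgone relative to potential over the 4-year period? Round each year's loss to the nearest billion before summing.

Year 1996: gap = -1.6 × (9.49 - 5.27) = -6.752%, loss ≈ 17887 × 6.752/100 ≈ 1208.
Year 1997: gap = -1.6 × (6.91 - 5.27) = -2.624%, loss ≈ 17887 × 2.624/100 ≈ 469.
Year 1998: gap = -1.6 × (8.06 - 5.27) = -4.464%, loss ≈ 17887 × 4.464/100 ≈ 798.
Year 1999: gap = -1.6 × (7.45 - 5.27) = -3.488%, loss ≈ 17887 × 3.488/100 ≈ 624.
Total lost output = 1208 + 469 + 798 + 624 = 3099 billion.

$3,099 billion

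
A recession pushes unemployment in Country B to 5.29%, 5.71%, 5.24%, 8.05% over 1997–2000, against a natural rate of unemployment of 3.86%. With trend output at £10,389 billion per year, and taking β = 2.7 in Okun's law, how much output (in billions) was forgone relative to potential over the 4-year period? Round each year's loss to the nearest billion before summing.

Year 1997: gap = -2.7 × (5.29 - 3.86) = -3.861%, loss ≈ 10389 × 3.861/100 ≈ 401.
Year 1998: gap = -2.7 × (5.71 - 3.86) = -4.995%, loss ≈ 10389 × 4.995/100 ≈ 519.
Year 1999: gap = -2.7 × (5.24 - 3.86) = -3.726%, loss ≈ 10389 × 3.726/100 ≈ 387.
Year 2000: gap = -2.7 × (8.05 - 3.86) = -11.313%, loss ≈ 10389 × 11.313/100 ≈ 1175.
Total lost output = 401 + 519 + 387 + 1175 = 2482 billion.

£2,482 billion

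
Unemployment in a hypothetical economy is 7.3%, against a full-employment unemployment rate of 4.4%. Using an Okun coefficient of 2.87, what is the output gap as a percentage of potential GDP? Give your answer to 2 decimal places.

-8.32%

The unemployment gap is 7.3 - 4.4 = 2.9 percentage points.
Okun's law gives an output gap of -2.87 × 2.9 = -8.323%, i.e. 8.32% below potential.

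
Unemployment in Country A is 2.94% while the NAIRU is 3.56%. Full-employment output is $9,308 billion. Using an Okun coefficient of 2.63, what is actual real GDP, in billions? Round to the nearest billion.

Unemployment gap = 2.94 - 3.56 = -0.62 points, so the output gap is -2.63 × (-0.62) = 1.6306%.
Actual GDP = 9308 × (1 + 1.6306/100) = 9308 × 1.016306 ≈ 9460 billion.

$9,460 billion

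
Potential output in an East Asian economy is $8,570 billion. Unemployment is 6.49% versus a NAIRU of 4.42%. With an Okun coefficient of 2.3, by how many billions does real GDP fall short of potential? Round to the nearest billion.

Output gap = -2.3 × (6.49 - 4.42) = -2.3 × 2.07 = -4.761%.
Actual GDP ≈ 8570 × 0.95239 ≈ 8162 billion, so the shortfall is 8570 - 8162 = 408 billion.

$408 billion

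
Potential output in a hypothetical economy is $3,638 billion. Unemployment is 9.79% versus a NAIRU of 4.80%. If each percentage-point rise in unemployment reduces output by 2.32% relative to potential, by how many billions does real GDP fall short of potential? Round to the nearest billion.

$421 billion

Output gap = -2.32 × (9.79 - 4.8) = -2.32 × 4.99 = -11.5768%.
Actual GDP ≈ 3638 × 0.884232 ≈ 3217 billion, so the shortfall is 3638 - 3217 = 421 billion.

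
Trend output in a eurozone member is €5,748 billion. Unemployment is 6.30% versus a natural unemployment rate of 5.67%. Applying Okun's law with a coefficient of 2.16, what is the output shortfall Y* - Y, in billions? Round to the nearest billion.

€78 billion

Output gap = -2.16 × (6.3 - 5.67) = -2.16 × 0.63 = -1.3608%.
Actual GDP ≈ 5748 × 0.986392 ≈ 5670 billion, so the shortfall is 5748 - 5670 = 78 billion.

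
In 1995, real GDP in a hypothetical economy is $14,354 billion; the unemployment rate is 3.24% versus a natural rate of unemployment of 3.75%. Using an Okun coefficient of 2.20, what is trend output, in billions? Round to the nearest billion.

Unemployment gap = 3.24 - 3.75 = -0.51 points, so output gap = -2.2 × (-0.51) = 1.122%.
Since Y = Y* × (1 + gap/100), Y* = 14354/1.01122 ≈ 14195 billion.

$14,195 billion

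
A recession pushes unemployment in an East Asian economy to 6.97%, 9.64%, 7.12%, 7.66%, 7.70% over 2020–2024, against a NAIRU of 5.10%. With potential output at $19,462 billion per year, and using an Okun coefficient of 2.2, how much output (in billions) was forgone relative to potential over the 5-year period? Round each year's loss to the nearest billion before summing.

$5,819 billion

Year 2020: gap = -2.2 × (6.97 - 5.1) = -4.114%, loss ≈ 19462 × 4.114/100 ≈ 801.
Year 2021: gap = -2.2 × (9.64 - 5.1) = -9.988%, loss ≈ 19462 × 9.988/100 ≈ 1944.
Year 2022: gap = -2.2 × (7.12 - 5.1) = -4.444%, loss ≈ 19462 × 4.444/100 ≈ 865.
Year 2023: gap = -2.2 × (7.66 - 5.1) = -5.632%, loss ≈ 19462 × 5.632/100 ≈ 1096.
Year 2024: gap = -2.2 × (7.7 - 5.1) = -5.72%, loss ≈ 19462 × 5.72/100 ≈ 1113.
Total lost output = 801 + 1944 + 865 + 1096 + 1113 = 5819 billion.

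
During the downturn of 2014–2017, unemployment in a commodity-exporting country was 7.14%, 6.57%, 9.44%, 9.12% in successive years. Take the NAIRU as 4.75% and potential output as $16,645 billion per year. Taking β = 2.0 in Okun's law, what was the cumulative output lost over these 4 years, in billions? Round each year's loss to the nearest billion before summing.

Year 2014: gap = -2.0 × (7.14 - 4.75) = -4.78%, loss ≈ 16645 × 4.78/100 ≈ 796.
Year 2015: gap = -2.0 × (6.57 - 4.75) = -3.64%, loss ≈ 16645 × 3.64/100 ≈ 606.
Year 2016: gap = -2.0 × (9.44 - 4.75) = -9.38%, loss ≈ 16645 × 9.38/100 ≈ 1561.
Year 2017: gap = -2.0 × (9.12 - 4.75) = -8.74%, loss ≈ 16645 × 8.74/100 ≈ 1455.
Total lost output = 796 + 606 + 1561 + 1455 = 4418 billion.

$4,418 billion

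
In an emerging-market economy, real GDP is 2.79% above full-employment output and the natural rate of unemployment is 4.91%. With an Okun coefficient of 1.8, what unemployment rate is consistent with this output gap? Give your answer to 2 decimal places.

From Okun's law, u - u* = -(output gap)/β = -(2.79)/1.8 = -1.55 points.
So u = 4.91 - 1.55 = 3.36%.

3.36%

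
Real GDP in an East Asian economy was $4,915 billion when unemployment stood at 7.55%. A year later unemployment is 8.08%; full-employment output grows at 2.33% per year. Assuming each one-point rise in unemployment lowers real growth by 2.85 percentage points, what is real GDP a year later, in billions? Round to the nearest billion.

$4,955 billion

Δu = 8.08 - 7.55 = 0.53 points.
Okun's law (growth form): g_Y = g_Y* - β × Δu = 2.33 - 2.85 × (0.53) = 2.33 - 1.5105 = 0.8195%.
Real GDP in the next year = 4915 × (1 + 0.8195/100) = 4915 × 1.008195 ≈ 4955 billion.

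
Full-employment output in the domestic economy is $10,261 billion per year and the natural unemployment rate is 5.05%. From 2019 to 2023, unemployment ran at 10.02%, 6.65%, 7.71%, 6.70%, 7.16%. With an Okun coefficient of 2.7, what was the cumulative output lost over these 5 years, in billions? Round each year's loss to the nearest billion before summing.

$3,599 billion

Year 2019: gap = -2.7 × (10.02 - 5.05) = -13.419%, loss ≈ 10261 × 13.419/100 ≈ 1377.
Year 2020: gap = -2.7 × (6.65 - 5.05) = -4.32%, loss ≈ 10261 × 4.32/100 ≈ 443.
Year 2021: gap = -2.7 × (7.71 - 5.05) = -7.182%, loss ≈ 10261 × 7.182/100 ≈ 737.
Year 2022: gap = -2.7 × (6.7 - 5.05) = -4.455%, loss ≈ 10261 × 4.455/100 ≈ 457.
Year 2023: gap = -2.7 × (7.16 - 5.05) = -5.697%, loss ≈ 10261 × 5.697/100 ≈ 585.
Total lost output = 1377 + 443 + 737 + 457 + 585 = 3599 billion.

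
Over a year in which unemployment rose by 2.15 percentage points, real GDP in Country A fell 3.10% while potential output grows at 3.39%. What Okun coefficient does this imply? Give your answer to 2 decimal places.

Growth form: g_Y = g_Y* - β × Δu, so β = (g_Y* - g_Y)/Δu.
β = (3.39 + 3.1)/2.15 = 6.49/2.15 = 3.02.

β ≈ 3.02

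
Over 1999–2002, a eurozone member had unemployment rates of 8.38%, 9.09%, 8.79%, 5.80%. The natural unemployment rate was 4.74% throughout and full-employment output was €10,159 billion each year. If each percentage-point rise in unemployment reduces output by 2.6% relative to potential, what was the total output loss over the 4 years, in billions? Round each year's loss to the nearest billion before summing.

Year 1999: gap = -2.6 × (8.38 - 4.74) = -9.464%, loss ≈ 10159 × 9.464/100 ≈ 961.
Year 2000: gap = -2.6 × (9.09 - 4.74) = -11.31%, loss ≈ 10159 × 11.31/100 ≈ 1149.
Year 2001: gap = -2.6 × (8.79 - 4.74) = -10.53%, loss ≈ 10159 × 10.53/100 ≈ 1070.
Year 2002: gap = -2.6 × (5.8 - 4.74) = -2.756%, loss ≈ 10159 × 2.756/100 ≈ 280.
Total lost output = 961 + 1149 + 1070 + 280 = 3460 billion.

€3,460 billion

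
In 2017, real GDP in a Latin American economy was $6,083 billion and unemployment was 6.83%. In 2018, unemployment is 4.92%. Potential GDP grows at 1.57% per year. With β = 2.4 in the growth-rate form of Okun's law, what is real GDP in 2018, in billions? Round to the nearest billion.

$6,457 billion

Δu = 4.92 - 6.83 = -1.91 points.
Okun's law (growth form): g_Y = g_Y* - β × Δu = 1.57 - 2.4 × (-1.91) = 1.57 + 4.584 = 6.154%.
Real GDP in the next year = 6083 × (1 + 6.154/100) = 6083 × 1.06154 ≈ 6457 billion.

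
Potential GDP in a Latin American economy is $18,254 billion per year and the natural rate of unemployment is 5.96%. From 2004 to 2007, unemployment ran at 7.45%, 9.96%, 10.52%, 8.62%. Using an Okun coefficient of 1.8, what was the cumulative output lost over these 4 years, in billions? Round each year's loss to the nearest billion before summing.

$4,176 billion

Year 2004: gap = -1.8 × (7.45 - 5.96) = -2.682%, loss ≈ 18254 × 2.682/100 ≈ 490.
Year 2005: gap = -1.8 × (9.96 - 5.96) = -7.2%, loss ≈ 18254 × 7.2/100 ≈ 1314.
Year 2006: gap = -1.8 × (10.52 - 5.96) = -8.208%, loss ≈ 18254 × 8.208/100 ≈ 1498.
Year 2007: gap = -1.8 × (8.62 - 5.96) = -4.788%, loss ≈ 18254 × 4.788/100 ≈ 874.
Total lost output = 490 + 1314 + 1498 + 874 = 4176 billion.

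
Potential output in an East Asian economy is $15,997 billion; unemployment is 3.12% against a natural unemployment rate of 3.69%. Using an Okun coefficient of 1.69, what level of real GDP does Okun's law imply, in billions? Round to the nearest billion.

$16,151 billion

Unemployment gap = 3.12 - 3.69 = -0.57 points, so the output gap is -1.69 × (-0.57) = 0.9633%.
Actual GDP = 15997 × (1 + 0.9633/100) = 15997 × 1.009633 ≈ 16151 billion.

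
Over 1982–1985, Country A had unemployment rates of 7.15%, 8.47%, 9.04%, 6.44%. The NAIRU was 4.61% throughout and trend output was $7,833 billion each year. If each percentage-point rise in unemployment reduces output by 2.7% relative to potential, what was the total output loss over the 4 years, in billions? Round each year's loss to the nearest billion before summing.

Year 1982: gap = -2.7 × (7.15 - 4.61) = -6.858%, loss ≈ 7833 × 6.858/100 ≈ 537.
Year 1983: gap = -2.7 × (8.47 - 4.61) = -10.422%, loss ≈ 7833 × 10.422/100 ≈ 816.
Year 1984: gap = -2.7 × (9.04 - 4.61) = -11.961%, loss ≈ 7833 × 11.961/100 ≈ 937.
Year 1985: gap = -2.7 × (6.44 - 4.61) = -4.941%, loss ≈ 7833 × 4.941/100 ≈ 387.
Total lost output = 537 + 816 + 937 + 387 = 2677 billion.

$2,677 billion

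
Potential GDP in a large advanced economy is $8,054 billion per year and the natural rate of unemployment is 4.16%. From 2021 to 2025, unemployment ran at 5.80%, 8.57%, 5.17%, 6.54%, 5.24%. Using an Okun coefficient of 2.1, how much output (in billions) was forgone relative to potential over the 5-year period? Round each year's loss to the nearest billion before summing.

$1,780 billion

Year 2021: gap = -2.1 × (5.8 - 4.16) = -3.444%, loss ≈ 8054 × 3.444/100 ≈ 277.
Year 2022: gap = -2.1 × (8.57 - 4.16) = -9.261%, loss ≈ 8054 × 9.261/100 ≈ 746.
Year 2023: gap = -2.1 × (5.17 - 4.16) = -2.121%, loss ≈ 8054 × 2.121/100 ≈ 171.
Year 2024: gap = -2.1 × (6.54 - 4.16) = -4.998%, loss ≈ 8054 × 4.998/100 ≈ 403.
Year 2025: gap = -2.1 × (5.24 - 4.16) = -2.268%, loss ≈ 8054 × 2.268/100 ≈ 183.
Total lost output = 277 + 746 + 171 + 403 + 183 = 1780 billion.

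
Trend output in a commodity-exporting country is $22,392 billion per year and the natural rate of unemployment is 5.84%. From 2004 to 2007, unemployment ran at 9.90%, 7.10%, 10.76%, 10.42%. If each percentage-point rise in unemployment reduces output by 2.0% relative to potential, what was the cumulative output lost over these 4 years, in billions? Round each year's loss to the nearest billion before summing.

Year 2004: gap = -2.0 × (9.9 - 5.84) = -8.12%, loss ≈ 22392 × 8.12/100 ≈ 1818.
Year 2005: gap = -2.0 × (7.1 - 5.84) = -2.52%, loss ≈ 22392 × 2.52/100 ≈ 564.
Year 2006: gap = -2.0 × (10.76 - 5.84) = -9.84%, loss ≈ 22392 × 9.84/100 ≈ 2203.
Year 2007: gap = -2.0 × (10.42 - 5.84) = -9.16%, loss ≈ 22392 × 9.16/100 ≈ 2051.
Total lost output = 1818 + 564 + 2203 + 2051 = 6636 billion.

$6,636 billion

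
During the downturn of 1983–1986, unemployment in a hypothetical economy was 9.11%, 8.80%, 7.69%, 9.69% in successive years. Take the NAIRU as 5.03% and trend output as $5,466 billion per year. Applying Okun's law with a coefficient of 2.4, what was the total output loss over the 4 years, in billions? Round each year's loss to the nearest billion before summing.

Year 1983: gap = -2.4 × (9.11 - 5.03) = -9.792%, loss ≈ 5466 × 9.792/100 ≈ 535.
Year 1984: gap = -2.4 × (8.8 - 5.03) = -9.048%, loss ≈ 5466 × 9.048/100 ≈ 495.
Year 1985: gap = -2.4 × (7.69 - 5.03) = -6.384%, loss ≈ 5466 × 6.384/100 ≈ 349.
Year 1986: gap = -2.4 × (9.69 - 5.03) = -11.184%, loss ≈ 5466 × 11.184/100 ≈ 611.
Total lost output = 535 + 495 + 349 + 611 = 1990 billion.

$1,990 billion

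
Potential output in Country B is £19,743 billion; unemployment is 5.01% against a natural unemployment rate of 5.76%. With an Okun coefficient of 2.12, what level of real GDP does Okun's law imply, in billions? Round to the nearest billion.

£20,057 billion

Unemployment gap = 5.01 - 5.76 = -0.75 points, so the output gap is -2.12 × (-0.75) = 1.59%.
Actual GDP = 19743 × (1 + 1.59/100) = 19743 × 1.0159 ≈ 20057 billion.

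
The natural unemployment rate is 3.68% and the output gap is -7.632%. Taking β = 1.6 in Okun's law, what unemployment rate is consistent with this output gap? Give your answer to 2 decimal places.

From Okun's law, u - u* = -(output gap)/β = -(-7.632)/1.6 = 4.77 points.
So u = 3.68 + 4.77 = 8.45%.

8.45%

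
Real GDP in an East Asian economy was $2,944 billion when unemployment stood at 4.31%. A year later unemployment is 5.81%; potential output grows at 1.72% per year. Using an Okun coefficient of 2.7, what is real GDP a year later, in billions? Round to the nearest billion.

Δu = 5.81 - 4.31 = 1.5 points.
Okun's law (growth form): g_Y = g_Y* - β × Δu = 1.72 - 2.7 × (1.50) = 1.72 - 4.05 = -2.33%.
Real GDP in the next year = 2944 × (1 - 2.33/100) = 2944 × 0.9767 ≈ 2875 billion.

$2,875 billion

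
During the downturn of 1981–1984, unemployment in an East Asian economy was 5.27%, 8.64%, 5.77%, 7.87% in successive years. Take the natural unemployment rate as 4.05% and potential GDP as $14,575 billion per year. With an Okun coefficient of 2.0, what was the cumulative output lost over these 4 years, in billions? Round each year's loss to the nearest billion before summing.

Year 1981: gap = -2.0 × (5.27 - 4.05) = -2.44%, loss ≈ 14575 × 2.44/100 ≈ 356.
Year 1982: gap = -2.0 × (8.64 - 4.05) = -9.18%, loss ≈ 14575 × 9.18/100 ≈ 1338.
Year 1983: gap = -2.0 × (5.77 - 4.05) = -3.44%, loss ≈ 14575 × 3.44/100 ≈ 501.
Year 1984: gap = -2.0 × (7.87 - 4.05) = -7.64%, loss ≈ 14575 × 7.64/100 ≈ 1114.
Total lost output = 356 + 1338 + 501 + 1114 = 3309 billion.

$3,309 billion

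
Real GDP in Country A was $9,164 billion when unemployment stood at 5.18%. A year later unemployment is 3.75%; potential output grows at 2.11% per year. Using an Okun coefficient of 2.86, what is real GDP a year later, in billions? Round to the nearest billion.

$9,732 billion

Δu = 3.75 - 5.18 = -1.43 points.
Okun's law (growth form): g_Y = g_Y* - β × Δu = 2.11 - 2.86 × (-1.43) = 2.11 + 4.0898 = 6.1998%.
Real GDP in the next year = 9164 × (1 + 6.1998/100) = 9164 × 1.061998 ≈ 9732 billion.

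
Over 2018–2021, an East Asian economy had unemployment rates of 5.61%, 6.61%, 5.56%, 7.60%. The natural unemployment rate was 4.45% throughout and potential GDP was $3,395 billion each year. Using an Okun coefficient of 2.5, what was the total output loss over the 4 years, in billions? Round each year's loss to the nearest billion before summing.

$642 billion

Year 2018: gap = -2.5 × (5.61 - 4.45) = -2.9%, loss ≈ 3395 × 2.9/100 ≈ 98.
Year 2019: gap = -2.5 × (6.61 - 4.45) = -5.4%, loss ≈ 3395 × 5.4/100 ≈ 183.
Year 2020: gap = -2.5 × (5.56 - 4.45) = -2.775%, loss ≈ 3395 × 2.775/100 ≈ 94.
Year 2021: gap = -2.5 × (7.6 - 4.45) = -7.875%, loss ≈ 3395 × 7.875/100 ≈ 267.
Total lost output = 98 + 183 + 94 + 267 = 642 billion.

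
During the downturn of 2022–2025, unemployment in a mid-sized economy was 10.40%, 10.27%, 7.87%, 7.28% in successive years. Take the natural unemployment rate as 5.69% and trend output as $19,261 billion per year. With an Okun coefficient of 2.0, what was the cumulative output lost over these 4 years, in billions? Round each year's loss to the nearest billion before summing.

Year 2022: gap = -2.0 × (10.4 - 5.69) = -9.42%, loss ≈ 19261 × 9.42/100 ≈ 1814.
Year 2023: gap = -2.0 × (10.27 - 5.69) = -9.16%, loss ≈ 19261 × 9.16/100 ≈ 1764.
Year 2024: gap = -2.0 × (7.87 - 5.69) = -4.36%, loss ≈ 19261 × 4.36/100 ≈ 840.
Year 2025: gap = -2.0 × (7.28 - 5.69) = -3.18%, loss ≈ 19261 × 3.18/100 ≈ 612.
Total lost output = 1814 + 1764 + 840 + 612 = 5030 billion.

$5,030 billion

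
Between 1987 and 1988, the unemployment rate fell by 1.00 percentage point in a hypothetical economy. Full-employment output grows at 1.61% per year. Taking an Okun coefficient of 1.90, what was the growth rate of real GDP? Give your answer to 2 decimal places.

Growth-rate Okun's law: g_Y = g_Y* - β × Δu.
g_Y = 1.61 - 1.90 × (-1.00) = 1.61 + 1.9 = 3.51%, i.e. 3.51% to 2 d.p.

3.51%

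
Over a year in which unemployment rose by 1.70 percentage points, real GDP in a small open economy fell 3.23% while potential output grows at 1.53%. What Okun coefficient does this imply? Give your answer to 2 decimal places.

Growth form: g_Y = g_Y* - β × Δu, so β = (g_Y* - g_Y)/Δu.
β = (1.53 + 3.23)/1.70 = 4.76/1.70 = 2.80.

β ≈ 2.80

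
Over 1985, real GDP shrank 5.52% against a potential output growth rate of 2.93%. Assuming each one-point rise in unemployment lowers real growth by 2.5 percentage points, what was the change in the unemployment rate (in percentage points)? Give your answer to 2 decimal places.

3.38 percentage points

Growth-rate Okun's law: g_Y = g_Y* - β × Δu, so Δu = (g_Y* - g_Y)/β.
Δu = (2.93 + 5.52)/2.5 = 8.45/2.5 = 3.38 percentage points.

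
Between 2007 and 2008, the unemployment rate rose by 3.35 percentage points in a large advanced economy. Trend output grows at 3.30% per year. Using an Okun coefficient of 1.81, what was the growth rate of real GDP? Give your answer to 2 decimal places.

-2.76%

Growth-rate Okun's law: g_Y = g_Y* - β × Δu.
g_Y = 3.30 - 1.81 × (3.35) = 3.3 - 6.0635 = -2.7635%, i.e. -2.76% to 2 d.p.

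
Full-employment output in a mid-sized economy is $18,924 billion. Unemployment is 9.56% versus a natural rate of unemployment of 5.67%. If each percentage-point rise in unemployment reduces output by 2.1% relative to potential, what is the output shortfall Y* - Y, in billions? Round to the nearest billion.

$1,546 billion

Output gap = -2.1 × (9.56 - 5.67) = -2.1 × 3.89 = -8.169%.
Actual GDP ≈ 18924 × 0.91831 ≈ 17378 billion, so the shortfall is 18924 - 17378 = 1546 billion.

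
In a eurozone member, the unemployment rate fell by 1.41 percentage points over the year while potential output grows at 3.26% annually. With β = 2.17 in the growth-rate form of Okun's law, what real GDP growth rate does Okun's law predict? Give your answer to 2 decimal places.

Growth-rate Okun's law: g_Y = g_Y* - β × Δu.
g_Y = 3.26 - 2.17 × (-1.41) = 3.26 + 3.0597 = 6.3197%, i.e. 6.32% to 2 d.p.

6.32%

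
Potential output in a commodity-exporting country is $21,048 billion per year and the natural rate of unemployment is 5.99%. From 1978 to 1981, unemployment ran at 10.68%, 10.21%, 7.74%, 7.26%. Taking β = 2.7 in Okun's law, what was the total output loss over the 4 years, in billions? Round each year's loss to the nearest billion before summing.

Year 1978: gap = -2.7 × (10.68 - 5.99) = -12.663%, loss ≈ 21048 × 12.663/100 ≈ 2665.
Year 1979: gap = -2.7 × (10.21 - 5.99) = -11.394%, loss ≈ 21048 × 11.394/100 ≈ 2398.
Year 1980: gap = -2.7 × (7.74 - 5.99) = -4.725%, loss ≈ 21048 × 4.725/100 ≈ 995.
Year 1981: gap = -2.7 × (7.26 - 5.99) = -3.429%, loss ≈ 21048 × 3.429/100 ≈ 722.
Total lost output = 2665 + 2398 + 995 + 722 = 6780 billion.

$6,780 billion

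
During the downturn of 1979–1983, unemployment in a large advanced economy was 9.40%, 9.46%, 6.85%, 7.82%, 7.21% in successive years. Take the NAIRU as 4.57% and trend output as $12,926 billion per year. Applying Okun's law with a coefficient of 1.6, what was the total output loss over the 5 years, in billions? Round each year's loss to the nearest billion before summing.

Year 1979: gap = -1.6 × (9.4 - 4.57) = -7.728%, loss ≈ 12926 × 7.728/100 ≈ 999.
Year 1980: gap = -1.6 × (9.46 - 4.57) = -7.824%, loss ≈ 12926 × 7.824/100 ≈ 1011.
Year 1981: gap = -1.6 × (6.85 - 4.57) = -3.648%, loss ≈ 12926 × 3.648/100 ≈ 472.
Year 1982: gap = -1.6 × (7.82 - 4.57) = -5.2%, loss ≈ 12926 × 5.2/100 ≈ 672.
Year 1983: gap = -1.6 × (7.21 - 4.57) = -4.224%, loss ≈ 12926 × 4.224/100 ≈ 546.
Total lost output = 999 + 1011 + 472 + 672 + 546 = 3700 billion.

$3,700 billion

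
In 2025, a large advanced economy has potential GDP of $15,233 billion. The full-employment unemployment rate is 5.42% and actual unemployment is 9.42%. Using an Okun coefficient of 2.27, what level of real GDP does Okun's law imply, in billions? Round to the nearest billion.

Unemployment gap = 9.42 - 5.42 = 4 points, so the output gap is -2.27 × 4 = -9.08%.
Actual GDP = 15233 × (1 - 9.08/100) = 15233 × 0.9092 ≈ 13850 billion.

$13,850 billion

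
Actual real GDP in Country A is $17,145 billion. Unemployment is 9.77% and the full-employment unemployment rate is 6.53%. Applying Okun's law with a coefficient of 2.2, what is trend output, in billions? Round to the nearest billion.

$18,461 billion

Unemployment gap = 9.77 - 6.53 = 3.24 points, so output gap = -2.2 × 3.24 = -7.128%.
Since Y = Y* × (1 + gap/100), Y* = 17145/0.92872 ≈ 18461 billion.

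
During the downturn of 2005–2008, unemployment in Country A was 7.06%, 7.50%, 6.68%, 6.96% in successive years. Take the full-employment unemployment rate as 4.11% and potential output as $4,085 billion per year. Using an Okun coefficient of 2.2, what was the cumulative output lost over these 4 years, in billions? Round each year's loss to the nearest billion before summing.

Year 2005: gap = -2.2 × (7.06 - 4.11) = -6.49%, loss ≈ 4085 × 6.49/100 ≈ 265.
Year 2006: gap = -2.2 × (7.5 - 4.11) = -7.458%, loss ≈ 4085 × 7.458/100 ≈ 305.
Year 2007: gap = -2.2 × (6.68 - 4.11) = -5.654%, loss ≈ 4085 × 5.654/100 ≈ 231.
Year 2008: gap = -2.2 × (6.96 - 4.11) = -6.27%, loss ≈ 4085 × 6.27/100 ≈ 256.
Total lost output = 265 + 305 + 231 + 256 = 1057 billion.

$1,057 billion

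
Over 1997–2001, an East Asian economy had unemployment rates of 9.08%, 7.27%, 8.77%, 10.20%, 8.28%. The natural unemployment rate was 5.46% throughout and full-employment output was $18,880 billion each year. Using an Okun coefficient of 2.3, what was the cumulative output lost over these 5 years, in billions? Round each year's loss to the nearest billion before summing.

Year 1997: gap = -2.3 × (9.08 - 5.46) = -8.326%, loss ≈ 18880 × 8.326/100 ≈ 1572.
Year 1998: gap = -2.3 × (7.27 - 5.46) = -4.163%, loss ≈ 18880 × 4.163/100 ≈ 786.
Year 1999: gap = -2.3 × (8.77 - 5.46) = -7.613%, loss ≈ 18880 × 7.613/100 ≈ 1437.
Year 2000: gap = -2.3 × (10.2 - 5.46) = -10.902%, loss ≈ 18880 × 10.902/100 ≈ 2058.
Year 2001: gap = -2.3 × (8.28 - 5.46) = -6.486%, loss ≈ 18880 × 6.486/100 ≈ 1225.
Total lost output = 1572 + 786 + 1437 + 2058 + 1225 = 7078 billion.

$7,078 billion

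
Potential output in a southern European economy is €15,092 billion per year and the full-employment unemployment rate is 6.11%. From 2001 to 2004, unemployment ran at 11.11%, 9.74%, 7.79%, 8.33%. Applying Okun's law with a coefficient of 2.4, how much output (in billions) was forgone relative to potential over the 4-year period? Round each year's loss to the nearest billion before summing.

Year 2001: gap = -2.4 × (11.11 - 6.11) = -12%, loss ≈ 15092 × 12/100 ≈ 1811.
Year 2002: gap = -2.4 × (9.74 - 6.11) = -8.712%, loss ≈ 15092 × 8.712/100 ≈ 1315.
Year 2003: gap = -2.4 × (7.79 - 6.11) = -4.032%, loss ≈ 15092 × 4.032/100 ≈ 609.
Year 2004: gap = -2.4 × (8.33 - 6.11) = -5.328%, loss ≈ 15092 × 5.328/100 ≈ 804.
Total lost output = 1811 + 1315 + 609 + 804 = 4539 billion.

€4,539 billion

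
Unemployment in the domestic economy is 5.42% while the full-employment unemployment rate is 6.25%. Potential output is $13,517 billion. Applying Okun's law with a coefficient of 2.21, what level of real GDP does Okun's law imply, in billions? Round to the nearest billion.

Unemployment gap = 5.42 - 6.25 = -0.83 points, so the output gap is -2.21 × (-0.83) = 1.8343%.
Actual GDP = 13517 × (1 + 1.8343/100) = 13517 × 1.018343 ≈ 13765 billion.

$13,765 billion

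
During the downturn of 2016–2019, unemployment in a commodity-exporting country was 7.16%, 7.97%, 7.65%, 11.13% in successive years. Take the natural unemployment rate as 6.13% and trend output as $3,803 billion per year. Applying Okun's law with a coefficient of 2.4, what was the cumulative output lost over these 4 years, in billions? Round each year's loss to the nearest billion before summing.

$857 billion

Year 2016: gap = -2.4 × (7.16 - 6.13) = -2.472%, loss ≈ 3803 × 2.472/100 ≈ 94.
Year 2017: gap = -2.4 × (7.97 - 6.13) = -4.416%, loss ≈ 3803 × 4.416/100 ≈ 168.
Year 2018: gap = -2.4 × (7.65 - 6.13) = -3.648%, loss ≈ 3803 × 3.648/100 ≈ 139.
Year 2019: gap = -2.4 × (11.13 - 6.13) = -12%, loss ≈ 3803 × 12/100 ≈ 456.
Total lost output = 94 + 168 + 139 + 456 = 857 billion.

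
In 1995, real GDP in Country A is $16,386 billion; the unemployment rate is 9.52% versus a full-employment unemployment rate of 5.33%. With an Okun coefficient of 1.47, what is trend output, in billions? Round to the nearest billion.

$17,462 billion

Unemployment gap = 9.52 - 5.33 = 4.19 points, so output gap = -1.47 × 4.19 = -6.1593%.
Since Y = Y* × (1 + gap/100), Y* = 16386/0.938407 ≈ 17462 billion.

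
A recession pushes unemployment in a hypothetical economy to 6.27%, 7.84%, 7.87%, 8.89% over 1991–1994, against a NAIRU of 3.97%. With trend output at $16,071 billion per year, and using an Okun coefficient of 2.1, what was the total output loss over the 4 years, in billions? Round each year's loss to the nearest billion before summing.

Year 1991: gap = -2.1 × (6.27 - 3.97) = -4.83%, loss ≈ 16071 × 4.83/100 ≈ 776.
Year 1992: gap = -2.1 × (7.84 - 3.97) = -8.127%, loss ≈ 16071 × 8.127/100 ≈ 1306.
Year 1993: gap = -2.1 × (7.87 - 3.97) = -8.19%, loss ≈ 16071 × 8.19/100 ≈ 1316.
Year 1994: gap = -2.1 × (8.89 - 3.97) = -10.332%, loss ≈ 16071 × 10.332/100 ≈ 1660.
Total lost output = 776 + 1306 + 1316 + 1660 = 5058 billion.

$5,058 billion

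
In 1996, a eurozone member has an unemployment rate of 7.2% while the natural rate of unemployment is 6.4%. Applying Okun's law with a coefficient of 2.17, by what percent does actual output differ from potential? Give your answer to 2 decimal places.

The unemployment gap is 7.2 - 6.4 = 0.8 percentage points.
Okun's law gives an output gap of -2.17 × 0.8 = -1.736%, i.e. 1.74% below potential.

-1.74%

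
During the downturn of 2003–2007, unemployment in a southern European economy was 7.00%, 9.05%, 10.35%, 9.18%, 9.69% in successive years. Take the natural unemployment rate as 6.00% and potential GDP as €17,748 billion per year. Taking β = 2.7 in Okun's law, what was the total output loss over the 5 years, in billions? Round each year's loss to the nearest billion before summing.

€7,318 billion

Year 2003: gap = -2.7 × (7 - 6) = -2.7%, loss ≈ 17748 × 2.7/100 ≈ 479.
Year 2004: gap = -2.7 × (9.05 - 6) = -8.235%, loss ≈ 17748 × 8.235/100 ≈ 1462.
Year 2005: gap = -2.7 × (10.35 - 6) = -11.745%, loss ≈ 17748 × 11.745/100 ≈ 2085.
Year 2006: gap = -2.7 × (9.18 - 6) = -8.586%, loss ≈ 17748 × 8.586/100 ≈ 1524.
Year 2007: gap = -2.7 × (9.69 - 6) = -9.963%, loss ≈ 17748 × 9.963/100 ≈ 1768.
Total lost output = 479 + 1462 + 2085 + 1524 + 1768 = 7318 billion.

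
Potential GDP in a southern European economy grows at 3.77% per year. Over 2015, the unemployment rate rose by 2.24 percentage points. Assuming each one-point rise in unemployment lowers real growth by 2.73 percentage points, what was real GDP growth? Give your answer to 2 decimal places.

Growth-rate Okun's law: g_Y = g_Y* - β × Δu.
g_Y = 3.77 - 2.73 × (2.24) = 3.77 - 6.1152 = -2.3452%, i.e. -2.35% to 2 d.p.

-2.35%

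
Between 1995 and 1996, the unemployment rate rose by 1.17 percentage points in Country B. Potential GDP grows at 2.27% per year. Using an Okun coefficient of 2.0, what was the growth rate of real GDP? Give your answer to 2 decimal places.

Growth-rate Okun's law: g_Y = g_Y* - β × Δu.
g_Y = 2.27 - 2.0 × (1.17) = 2.27 - 2.34 = -0.07%, i.e. -0.07% to 2 d.p.

-0.07%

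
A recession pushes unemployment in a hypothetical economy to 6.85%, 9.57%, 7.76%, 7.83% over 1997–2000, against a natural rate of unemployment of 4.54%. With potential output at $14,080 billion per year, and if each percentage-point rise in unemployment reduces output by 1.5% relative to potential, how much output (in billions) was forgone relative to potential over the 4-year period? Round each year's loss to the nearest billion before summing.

$2,925 billion

Year 1997: gap = -1.5 × (6.85 - 4.54) = -3.465%, loss ≈ 14080 × 3.465/100 ≈ 488.
Year 1998: gap = -1.5 × (9.57 - 4.54) = -7.545%, loss ≈ 14080 × 7.545/100 ≈ 1062.
Year 1999: gap = -1.5 × (7.76 - 4.54) = -4.83%, loss ≈ 14080 × 4.83/100 ≈ 680.
Year 2000: gap = -1.5 × (7.83 - 4.54) = -4.935%, loss ≈ 14080 × 4.935/100 ≈ 695.
Total lost output = 488 + 1062 + 680 + 695 = 2925 billion.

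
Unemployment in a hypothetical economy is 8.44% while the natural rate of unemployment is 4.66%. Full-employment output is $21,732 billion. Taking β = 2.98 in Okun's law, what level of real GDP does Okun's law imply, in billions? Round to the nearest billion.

Unemployment gap = 8.44 - 4.66 = 3.78 points, so the output gap is -2.98 × 3.78 = -11.2644%.
Actual GDP = 21732 × (1 - 11.2644/100) = 21732 × 0.887356 ≈ 19284 billion.

$19,284 billion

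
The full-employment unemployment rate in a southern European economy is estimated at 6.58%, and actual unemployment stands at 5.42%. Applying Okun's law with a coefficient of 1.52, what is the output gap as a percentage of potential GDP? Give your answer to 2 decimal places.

The unemployment gap is 5.42 - 6.58 = -1.16 percentage points.
Okun's law gives an output gap of -1.52 × (-1.16) = 1.7632%, i.e. 1.76% above potential.

1.76%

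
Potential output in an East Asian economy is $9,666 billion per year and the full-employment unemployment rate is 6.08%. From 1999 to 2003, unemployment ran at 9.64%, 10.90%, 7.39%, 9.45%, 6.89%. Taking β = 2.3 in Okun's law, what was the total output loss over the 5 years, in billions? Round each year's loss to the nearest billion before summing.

Year 1999: gap = -2.3 × (9.64 - 6.08) = -8.188%, loss ≈ 9666 × 8.188/100 ≈ 791.
Year 2000: gap = -2.3 × (10.9 - 6.08) = -11.086%, loss ≈ 9666 × 11.086/100 ≈ 1072.
Year 2001: gap = -2.3 × (7.39 - 6.08) = -3.013%, loss ≈ 9666 × 3.013/100 ≈ 291.
Year 2002: gap = -2.3 × (9.45 - 6.08) = -7.751%, loss ≈ 9666 × 7.751/100 ≈ 749.
Year 2003: gap = -2.3 × (6.89 - 6.08) = -1.863%, loss ≈ 9666 × 1.863/100 ≈ 180.
Total lost output = 791 + 1072 + 291 + 749 + 180 = 3083 billion.

$3,083 billion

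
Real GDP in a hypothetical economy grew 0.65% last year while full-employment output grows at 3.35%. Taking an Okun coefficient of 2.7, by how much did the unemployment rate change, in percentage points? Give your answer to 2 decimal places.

Growth-rate Okun's law: g_Y = g_Y* - β × Δu, so Δu = (g_Y* - g_Y)/β.
Δu = (3.35 - 0.65)/2.7 = 2.7/2.7 = 1.00 percentage point.

1.00 percentage points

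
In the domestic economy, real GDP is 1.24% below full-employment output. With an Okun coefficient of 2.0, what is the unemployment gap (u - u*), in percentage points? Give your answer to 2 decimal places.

0.62 percentage points

Okun's law: output gap = -β × (u - u*), so u - u* = -(output gap)/β.
u - u* = -(-1.24)/2.0 = 0.62 percentage points.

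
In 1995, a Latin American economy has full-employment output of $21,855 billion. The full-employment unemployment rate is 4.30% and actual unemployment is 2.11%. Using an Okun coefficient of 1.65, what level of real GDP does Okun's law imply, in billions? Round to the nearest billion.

$22,645 billion

Unemployment gap = 2.11 - 4.3 = -2.19 points, so the output gap is -1.65 × (-2.19) = 3.6135%.
Actual GDP = 21855 × (1 + 3.6135/100) = 21855 × 1.036135 ≈ 22645 billion.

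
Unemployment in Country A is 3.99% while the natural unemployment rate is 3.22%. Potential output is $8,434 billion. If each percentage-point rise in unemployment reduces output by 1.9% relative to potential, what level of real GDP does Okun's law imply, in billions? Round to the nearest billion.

Unemployment gap = 3.99 - 3.22 = 0.77 points, so the output gap is -1.9 × 0.77 = -1.463%.
Actual GDP = 8434 × (1 - 1.463/100) = 8434 × 0.98537 ≈ 8311 billion.

$8,311 billion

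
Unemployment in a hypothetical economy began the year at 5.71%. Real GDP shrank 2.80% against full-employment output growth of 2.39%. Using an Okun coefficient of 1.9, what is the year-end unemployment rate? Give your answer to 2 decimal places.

8.44%

Growth-rate Okun's law: g_Y = g_Y* - β × Δu, so Δu = (g_Y* - g_Y)/β.
Δu = (2.39 + 2.8)/1.9 = 5.19/1.9 = 2.73 percentage points.
Year-end unemployment = 5.71 + 2.73 = 8.44%.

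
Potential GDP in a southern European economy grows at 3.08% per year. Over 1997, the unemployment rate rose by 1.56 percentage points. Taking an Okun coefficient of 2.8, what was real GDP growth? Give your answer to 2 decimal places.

Growth-rate Okun's law: g_Y = g_Y* - β × Δu.
g_Y = 3.08 - 2.8 × (1.56) = 3.08 - 4.368 = -1.288%, i.e. -1.29% to 2 d.p.

-1.29%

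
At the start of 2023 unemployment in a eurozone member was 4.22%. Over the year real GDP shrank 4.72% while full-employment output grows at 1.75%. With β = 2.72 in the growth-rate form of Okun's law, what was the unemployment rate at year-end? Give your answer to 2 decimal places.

Growth-rate Okun's law: g_Y = g_Y* - β × Δu, so Δu = (g_Y* - g_Y)/β.
Δu = (1.75 + 4.72)/2.72 = 6.47/2.72 = 2.38 percentage points.
Year-end unemployment = 4.22 + 2.38 = 6.60%.

6.60%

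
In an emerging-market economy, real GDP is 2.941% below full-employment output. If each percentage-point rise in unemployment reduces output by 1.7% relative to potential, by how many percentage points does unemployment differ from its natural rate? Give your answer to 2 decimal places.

1.73 percentage points

Okun's law: output gap = -β × (u - u*), so u - u* = -(output gap)/β.
u - u* = -(-2.941)/1.7 = 1.73 percentage points.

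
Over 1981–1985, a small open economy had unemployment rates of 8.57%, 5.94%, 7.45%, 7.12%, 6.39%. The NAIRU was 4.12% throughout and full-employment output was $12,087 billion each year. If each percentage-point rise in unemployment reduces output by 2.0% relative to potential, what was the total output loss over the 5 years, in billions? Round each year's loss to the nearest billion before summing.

$3,595 billion

Year 1981: gap = -2.0 × (8.57 - 4.12) = -8.9%, loss ≈ 12087 × 8.9/100 ≈ 1076.
Year 1982: gap = -2.0 × (5.94 - 4.12) = -3.64%, loss ≈ 12087 × 3.64/100 ≈ 440.
Year 1983: gap = -2.0 × (7.45 - 4.12) = -6.66%, loss ≈ 12087 × 6.66/100 ≈ 805.
Year 1984: gap = -2.0 × (7.12 - 4.12) = -6%, loss ≈ 12087 × 6/100 ≈ 725.
Year 1985: gap = -2.0 × (6.39 - 4.12) = -4.54%, loss ≈ 12087 × 4.54/100 ≈ 549.
Total lost output = 1076 + 440 + 805 + 725 + 549 = 3595 billion.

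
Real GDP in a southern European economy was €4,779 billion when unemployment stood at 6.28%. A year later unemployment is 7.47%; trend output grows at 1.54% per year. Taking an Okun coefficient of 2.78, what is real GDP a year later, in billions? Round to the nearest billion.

€4,694 billion

Δu = 7.47 - 6.28 = 1.19 points.
Okun's law (growth form): g_Y = g_Y* - β × Δu = 1.54 - 2.78 × (1.19) = 1.54 - 3.3082 = -1.7682%.
Real GDP in the next year = 4779 × (1 - 1.7682/100) = 4779 × 0.982318 ≈ 4694 billion.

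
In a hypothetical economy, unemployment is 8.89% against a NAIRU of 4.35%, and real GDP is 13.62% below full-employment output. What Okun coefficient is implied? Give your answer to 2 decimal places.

β ≈ 3.00

Okun's law: output gap = -β × (u - u*).
-13.62 = -β × (8.89 - 4.35) = -β × 4.54, so β = 13.62/4.54 = 3.00.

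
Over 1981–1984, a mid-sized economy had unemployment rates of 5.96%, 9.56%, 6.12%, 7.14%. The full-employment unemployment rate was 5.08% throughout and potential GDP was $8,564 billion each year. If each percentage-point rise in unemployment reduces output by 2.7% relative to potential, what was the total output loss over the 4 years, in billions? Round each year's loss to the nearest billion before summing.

$1,955 billion

Year 1981: gap = -2.7 × (5.96 - 5.08) = -2.376%, loss ≈ 8564 × 2.376/100 ≈ 203.
Year 1982: gap = -2.7 × (9.56 - 5.08) = -12.096%, loss ≈ 8564 × 12.096/100 ≈ 1036.
Year 1983: gap = -2.7 × (6.12 - 5.08) = -2.808%, loss ≈ 8564 × 2.808/100 ≈ 240.
Year 1984: gap = -2.7 × (7.14 - 5.08) = -5.562%, loss ≈ 8564 × 5.562/100 ≈ 476.
Total lost output = 203 + 1036 + 240 + 476 = 1955 billion.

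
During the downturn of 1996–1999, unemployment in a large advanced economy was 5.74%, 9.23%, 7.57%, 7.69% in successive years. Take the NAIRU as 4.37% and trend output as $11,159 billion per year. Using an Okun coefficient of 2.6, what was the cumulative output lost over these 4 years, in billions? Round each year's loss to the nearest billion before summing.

Year 1996: gap = -2.6 × (5.74 - 4.37) = -3.562%, loss ≈ 11159 × 3.562/100 ≈ 397.
Year 1997: gap = -2.6 × (9.23 - 4.37) = -12.636%, loss ≈ 11159 × 12.636/100 ≈ 1410.
Year 1998: gap = -2.6 × (7.57 - 4.37) = -8.32%, loss ≈ 11159 × 8.32/100 ≈ 928.
Year 1999: gap = -2.6 × (7.69 - 4.37) = -8.632%, loss ≈ 11159 × 8.632/100 ≈ 963.
Total lost output = 397 + 1410 + 928 + 963 = 3698 billion.

$3,698 billion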